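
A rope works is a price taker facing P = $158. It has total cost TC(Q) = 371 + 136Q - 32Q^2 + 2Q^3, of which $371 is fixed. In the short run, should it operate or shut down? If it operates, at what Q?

From TC, MC = TC'(Q) = 136 - 64Q + 6Q^2 and AVC = VC/Q = 136 - 32Q + 2Q^2.
The AVC parabola has its vertex at Q = 32/4 = 8, where AVC = 136 - 32·8 + 2·8^2 = $8.
Because $158 ≥ $8, revenue can cover variable cost; the firm operates.
Solving P = MC: -22 - 64Q + 6Q^2 = 0 ⇒ Q = -1/3 or 11. On the upward-sloping branch, Q* = 11.
Check: AVC at Q = 11 is $26 ≤ P, so revenue covers variable cost.
Profit = P·Q − TC = 158·11 − 657 = $1081.

Produce at Q = 11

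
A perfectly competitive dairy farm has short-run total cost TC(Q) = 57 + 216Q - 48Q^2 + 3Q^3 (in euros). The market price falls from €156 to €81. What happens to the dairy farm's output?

Output falls from 10 to 9

AVC = 216 - 48Q + 3Q^2, minimized at Q = 8 where min AVC = €24. MC = 216 - 96Q + 9Q^2.
With P = €156 above the shutdown price, P = MC gives Q = 10.
At P = €81 ≥ min AVC, set P = MC: Q = 9. The firm stays open but cuts output.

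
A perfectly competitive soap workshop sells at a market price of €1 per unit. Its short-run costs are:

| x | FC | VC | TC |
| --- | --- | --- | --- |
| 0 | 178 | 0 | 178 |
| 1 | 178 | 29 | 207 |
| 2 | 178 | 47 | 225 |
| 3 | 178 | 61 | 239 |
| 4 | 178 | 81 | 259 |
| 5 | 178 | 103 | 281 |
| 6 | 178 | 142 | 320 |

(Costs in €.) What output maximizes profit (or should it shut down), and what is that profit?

Tabulate TR − TC: x=0: -178; x=1: -206; x=2: -223; x=3: -236; x=4: -255; x=5: -276; x=6: -314.
Profit is highest at x = 0. Equivalently, the lowest AVC in the table is 81/4 ≈ €20.25 at x = 4, and P = €1 falls below it — price never covers variable cost, so the firm shuts down and loses only its fixed cost.

x = 0 (shut down); profit = -€178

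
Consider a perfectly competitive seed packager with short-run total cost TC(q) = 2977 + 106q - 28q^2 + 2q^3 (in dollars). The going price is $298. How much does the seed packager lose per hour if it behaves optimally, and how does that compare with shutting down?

AVC = 106 - 28q + 2q^2; min AVC = $8 at q = 7. Since P = $298 ≥ min AVC, the firm produces.
With MC = 106 - 56q + 6q^2, P = MC on the upward-sloping part at q* = 12.
TR = 298·12 = 3576. TC = 2977 + 696 = 3673. Profit = 3576 − 3673 = -$97.
By producing, the firm covers all variable cost plus $2880 of fixed cost; shutting down would lose the full $2977.

Profit = -$97 at q = 12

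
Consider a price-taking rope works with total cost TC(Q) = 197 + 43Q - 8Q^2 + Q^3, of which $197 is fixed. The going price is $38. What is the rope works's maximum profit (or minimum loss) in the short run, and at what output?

AVC = 43 - 8Q + Q^2; min AVC = $27 at Q = 4. Since P = $38 ≥ min AVC, the firm produces.
MC = 43 - 16Q + 3Q^2. Setting P = MC and taking the root on the rising branch gives Q* = 5.
TR = 38·5 = 190. TC = 197 + 140 = 337. Profit = 190 − 337 = -$147.
By producing, the firm covers all variable cost plus $50 of fixed cost; shutting down would lose the full $197.

Profit = -$147 at Q = 5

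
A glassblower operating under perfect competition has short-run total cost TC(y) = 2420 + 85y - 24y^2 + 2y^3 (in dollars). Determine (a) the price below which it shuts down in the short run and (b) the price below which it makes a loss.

Shutdown price = $13; break-even price = $283

AVC = 85 - 24y + 2y^2; minimized at y = 6, giving min AVC = $13. That is the shutdown price.
ATC = 2420/y + 85 - 24y + 2y^2. Setting dATC/dy = −2420/y^2 − 24 + 4y = 0 gives y = 11 (since 4·11^3 − 24·11^2 = 2420).
min ATC = 2420/11 + 85 − 24·11 + 2·11^2 = $283. That is the break-even price.
For $13 ≤ P < $283 the firm produces at a loss; below $13 it shuts down.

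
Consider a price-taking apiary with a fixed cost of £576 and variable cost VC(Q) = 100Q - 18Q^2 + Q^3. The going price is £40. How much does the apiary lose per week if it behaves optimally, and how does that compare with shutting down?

AVC = 100 - 18Q + Q^2; min AVC = £19 at Q = 9. Since P = £40 ≥ min AVC, the firm produces.
MC = 100 - 36Q + 3Q^2. Setting P = MC and taking the root on the rising branch gives Q* = 10.
TR = 40·10 = 400. TC = 576 + 200 = 776. Profit = 400 − 776 = -£376.
That loss of £376 beats the £576 the firm would lose by shutting down; producing recovers £200 of fixed cost.

Profit = -£376 at Q = 10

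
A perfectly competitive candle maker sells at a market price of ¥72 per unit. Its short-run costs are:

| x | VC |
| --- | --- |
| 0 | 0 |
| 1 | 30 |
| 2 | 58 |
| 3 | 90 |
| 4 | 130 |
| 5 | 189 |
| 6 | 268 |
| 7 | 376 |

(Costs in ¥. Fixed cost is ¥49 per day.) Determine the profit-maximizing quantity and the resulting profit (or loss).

Tabulate TR − TC: x=0: -49; x=1: -7; x=2: 37; x=3: 77; x=4: 109; x=5: 122; x=6: 115; x=7: 79.
Profit is maximized at x = 5. AVC there is 189/5 = ¥37.80 ≤ P, so producing beats shutting down (which would give -¥49).

x = 5; profit = ¥122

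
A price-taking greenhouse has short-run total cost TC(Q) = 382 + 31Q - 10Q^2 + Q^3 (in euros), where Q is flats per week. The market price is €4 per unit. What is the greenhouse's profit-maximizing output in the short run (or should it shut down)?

Shut down

Strip out fixed cost: VC = 31Q - 10Q^2 + Q^3. Then AVC = 31 - 10Q + Q^2 and MC = 31 - 20Q + 3Q^2.
AVC is minimized where dAVC/dQ = -10 + 2Q = 0, at Q = 5; min AVC = 31 - 10·5 + 5^2 = €6.
P = €4 lies below min AVC = €6; no output level covers variable cost.
The firm minimizes its loss by shutting down and losing only its fixed cost of €382.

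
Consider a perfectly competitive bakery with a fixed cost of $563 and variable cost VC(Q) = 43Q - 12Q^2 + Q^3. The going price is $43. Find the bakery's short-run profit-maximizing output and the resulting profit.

Profit = -$307 at Q = 8

AVC = 43 - 12Q + Q^2 has its minimum $7 at Q = 6; price $43 clears that bar, so the firm operates.
MC = 43 - 24Q + 3Q^2. Setting P = MC and taking the root on the rising branch gives Q* = 8.
TR = 43·8 = 344. TC = 563 + 88 = 651. Profit = 344 − 651 = -$307.
Shutting down would mean losing the fixed cost of $563, so operating at a loss of $307 is better by $256.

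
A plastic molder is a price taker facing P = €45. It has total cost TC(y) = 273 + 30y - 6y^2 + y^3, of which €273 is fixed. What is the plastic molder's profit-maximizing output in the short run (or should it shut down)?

Produce at y = 5

From TC, MC = TC'(y) = 30 - 12y + 3y^2 and AVC = VC/y = 30 - 6y + y^2.
AVC hits its minimum where MC = AVC, at y = 3, giving min AVC = 30 - 6·3 + 3^2 = €21.
P = €45 exceeds min AVC = €21, so the firm stays open.
P = MC gives -15 - 12y + 3y^2 = 0, with roots -1 and 5. Take the larger (rising MC): y* = 5.
Check: AVC at y = 5 is €25 ≤ P, so revenue covers variable cost.
Profit = P·y − TC = 45·5 − 398 = -€173, a loss, but smaller than the €273 fixed cost the firm would lose by shutting down.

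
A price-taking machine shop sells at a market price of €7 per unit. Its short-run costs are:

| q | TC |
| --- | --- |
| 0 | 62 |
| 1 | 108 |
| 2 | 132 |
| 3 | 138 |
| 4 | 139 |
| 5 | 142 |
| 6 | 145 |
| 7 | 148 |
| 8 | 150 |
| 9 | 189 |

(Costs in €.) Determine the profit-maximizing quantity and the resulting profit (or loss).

q = 0 (shut down); profit = -€62

Tabulate TR − TC: q=0: -62; q=1: -101; q=2: -118; q=3: -117; q=4: -111; q=5: -107; q=6: -103; q=7: -99; q=8: -94; q=9: -126.
Profit is highest at q = 0. Equivalently, the lowest AVC in the table is 88/8 ≈ €11 at q = 8, and P = €7 falls below it — price never covers variable cost, so the firm shuts down and loses only its fixed cost.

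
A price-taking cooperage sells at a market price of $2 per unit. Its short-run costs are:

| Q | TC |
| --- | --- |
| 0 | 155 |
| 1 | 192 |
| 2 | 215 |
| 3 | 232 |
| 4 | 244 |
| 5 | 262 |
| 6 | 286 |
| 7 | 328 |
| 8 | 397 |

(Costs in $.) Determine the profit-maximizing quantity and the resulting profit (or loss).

Profit at each row (π = 2Q − TC): Q=0: -155; Q=1: -190; Q=2: -211; Q=3: -226; Q=4: -236; Q=5: -252; Q=6: -274; Q=7: -314; Q=8: -381.
Profit is highest at Q = 0. Equivalently, the lowest AVC in the table is 107/5 ≈ $21.40 at Q = 5, and P = $2 falls below it — price never covers variable cost, so the firm shuts down and loses only its fixed cost.

Q = 0 (shut down); profit = -$155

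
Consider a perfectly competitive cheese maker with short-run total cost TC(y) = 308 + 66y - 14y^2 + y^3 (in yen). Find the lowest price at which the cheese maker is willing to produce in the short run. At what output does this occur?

Short-run supply begins at min AVC. From VC = 66y - 14y^2 + y^3, AVC = 66 - 14y + y^2.
dAVC/dy = -14 + 2y = 0 gives y = 7. min AVC = 66 - 14·7 + 7^2 = 17.
The firm shuts down for any P below ¥17.

¥17 per unit, at y = 7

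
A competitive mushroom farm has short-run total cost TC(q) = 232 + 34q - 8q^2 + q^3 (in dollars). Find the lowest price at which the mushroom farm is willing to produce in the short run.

$18 per unit

The firm shuts down when price falls below the minimum of average variable cost. AVC = VC/q = 34 - 8q + q^2.
dAVC/dq = -8 + 2q = 0 gives q = 4. min AVC = 34 - 8·4 + 4^2 = 18.
For P < $18 the firm produces nothing.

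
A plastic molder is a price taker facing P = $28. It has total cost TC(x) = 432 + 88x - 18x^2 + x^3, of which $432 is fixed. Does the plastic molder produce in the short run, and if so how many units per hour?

Produce at x = 10

Variable cost is VC = 88x - 18x^2 + x^3, so AVC = VC/x = 88 - 18x + x^2 and MC = dTC/dx = 88 - 36x + 3x^2.
The AVC parabola has its vertex at x = 18/2 = 9, where AVC = 88 - 18·9 + 9^2 = $7.
Because $28 ≥ $7, revenue can cover variable cost; the firm operates.
Set P = MC: 28 = 88 - 36x + 3x^2 → 60 - 36x + 3x^2 = 0. The roots are x = 2 and x = 10; the profit-maximizing output is on the rising part of MC, so x* = 10.
Check: AVC at x = 10 is $8 ≤ P, so revenue covers variable cost.
Profit = P·x − TC = 28·10 − 512 = -$232, a loss, but smaller than the $432 fixed cost the firm would lose by shutting down.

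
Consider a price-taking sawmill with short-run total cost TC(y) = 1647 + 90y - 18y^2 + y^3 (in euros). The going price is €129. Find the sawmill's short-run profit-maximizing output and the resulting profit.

AVC = 90 - 18y + y^2; min AVC = €9 at y = 9. Since P = €129 ≥ min AVC, the firm produces.
MC = 90 - 36y + 3y^2. Setting P = MC and taking the root on the rising branch gives y* = 13.
TR = 129·13 = 1677. TC = 1647 + 325 = 1972. Profit = 1677 − 1972 = -€295.
By producing, the firm covers all variable cost plus €1352 of fixed cost; shutting down would lose the full €1647.

Profit = -€295 at y = 13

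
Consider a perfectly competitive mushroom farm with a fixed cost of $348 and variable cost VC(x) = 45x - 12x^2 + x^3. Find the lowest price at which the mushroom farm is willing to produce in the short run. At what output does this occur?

$9 per unit, at x = 6

Short-run supply begins at min AVC. From VC = 45x - 12x^2 + x^3, AVC = 45 - 12x + x^2.
dAVC/dx = -12 + 2x = 0 gives x = 6. min AVC = 45 - 12·6 + 6^2 = 9.
The firm shuts down for any P below $9.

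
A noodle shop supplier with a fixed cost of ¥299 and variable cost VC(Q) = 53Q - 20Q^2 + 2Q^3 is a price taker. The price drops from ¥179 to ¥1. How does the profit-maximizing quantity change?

Output falls from 9 to 0 (the firm shuts down)

AVC = 53 - 20Q + 2Q^2, minimized at Q = 5 where min AVC = ¥3. MC = 53 - 40Q + 6Q^2.
With P = ¥179 above the shutdown price, P = MC gives Q = 9.
At P = ¥1 < min AVC = ¥3, price no longer covers variable cost at any output, so the firm shuts down: Q = 0.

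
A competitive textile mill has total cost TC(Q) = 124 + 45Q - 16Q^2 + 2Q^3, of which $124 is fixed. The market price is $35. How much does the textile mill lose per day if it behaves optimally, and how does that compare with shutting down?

Profit = -$24 at Q = 5

AVC = 45 - 16Q + 2Q^2 has its minimum $13 at Q = 4; price $35 clears that bar, so the firm operates.
With MC = 45 - 32Q + 6Q^2, P = MC on the upward-sloping part at Q* = 5.
TR = 35·5 = 175. TC = 124 + 75 = 199. Profit = 175 − 199 = -$24.
Shutting down would mean losing the fixed cost of $124, so operating at a loss of $24 is better by $100.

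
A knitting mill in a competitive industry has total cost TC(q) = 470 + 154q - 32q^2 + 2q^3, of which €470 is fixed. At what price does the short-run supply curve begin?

The shutdown price is the minimum of AVC. VC = 154q - 32q^2 + 2q^3, so AVC = 154 - 32q + 2q^2.
At the minimum of AVC, MC = AVC. MC = 154 - 64q + 6q^2; setting MC = AVC gives 4q^2 - 32q = 0, so q = 8. min AVC = 26.
The firm shuts down for any P below €26.

€26 per unit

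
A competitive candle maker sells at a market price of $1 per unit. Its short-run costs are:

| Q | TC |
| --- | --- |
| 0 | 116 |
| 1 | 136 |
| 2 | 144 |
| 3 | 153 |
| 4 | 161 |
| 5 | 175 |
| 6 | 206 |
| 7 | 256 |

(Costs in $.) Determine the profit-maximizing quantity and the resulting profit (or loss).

Q = 0 (shut down); profit = -$116

Profit at each row (π = 1Q − TC): Q=0: -116; Q=1: -135; Q=2: -142; Q=3: -150; Q=4: -157; Q=5: -170; Q=6: -200; Q=7: -249.
Profit is highest at Q = 0. Equivalently, the lowest AVC in the table is 45/4 ≈ $11.25 at Q = 4, and P = $1 falls below it — price never covers variable cost, so the firm shuts down and loses only its fixed cost.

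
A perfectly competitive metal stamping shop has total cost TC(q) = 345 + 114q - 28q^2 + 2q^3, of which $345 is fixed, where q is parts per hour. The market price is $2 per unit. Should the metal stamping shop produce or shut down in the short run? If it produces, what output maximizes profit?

Shut down

From TC, MC = TC'(q) = 114 - 56q + 6q^2 and AVC = VC/q = 114 - 28q + 2q^2.
AVC is minimized where dAVC/dq = -28 + 4q = 0, at q = 7; min AVC = 114 - 28·7 + 2·7^2 = $16.
Since P = $2 < min AVC = $16, price fails to cover variable cost at any output.
Best response: produce nothing and absorb the $345 fixed cost.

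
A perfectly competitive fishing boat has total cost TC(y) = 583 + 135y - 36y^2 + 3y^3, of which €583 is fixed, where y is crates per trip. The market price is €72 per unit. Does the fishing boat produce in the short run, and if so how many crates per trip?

From TC, MC = TC'(y) = 135 - 72y + 9y^2 and AVC = VC/y = 135 - 36y + 3y^2.
AVC is minimized where dAVC/dy = -36 + 6y = 0, at y = 6; min AVC = 135 - 36·6 + 3·6^2 = €27.
P = €72 exceeds min AVC = €27, so the firm stays open.
P = MC gives 63 - 72y + 9y^2 = 0, with roots 1 and 7. Take the larger (rising MC): y* = 7.
Check: AVC at y = 7 is €30 ≤ P, so revenue covers variable cost.
Profit = P·y − TC = 72·7 − 793 = -€289, a loss, but smaller than the €583 fixed cost the firm would lose by shutting down.

Produce at y = 7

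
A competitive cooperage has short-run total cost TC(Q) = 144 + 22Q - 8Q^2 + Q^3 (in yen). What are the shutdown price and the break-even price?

AVC = 22 - 8Q + Q^2; minimized at Q = 4, giving min AVC = ¥6. That is the shutdown price.
ATC = 144/Q + 22 - 8Q + Q^2. Setting dATC/dQ = −144/Q^2 − 8 + 2Q = 0 gives Q = 6 (since 2·6^3 − 8·6^2 = 144).
min ATC = 144/6 + 22 − 8·6 + 6^2 = ¥34. That is the break-even price.
For ¥6 ≤ P < ¥34 the firm produces at a loss; below ¥6 it shuts down.

Shutdown price = ¥6; break-even price = ¥34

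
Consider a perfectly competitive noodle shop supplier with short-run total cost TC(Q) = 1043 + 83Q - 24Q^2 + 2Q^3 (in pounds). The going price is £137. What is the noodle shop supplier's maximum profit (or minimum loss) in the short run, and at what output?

AVC = 83 - 24Q + 2Q^2; min AVC = £11 at Q = 6. Since P = £137 ≥ min AVC, the firm produces.
With MC = 83 - 48Q + 6Q^2, P = MC on the upward-sloping part at Q* = 9.
TR = 137·9 = 1233. TC = 1043 + 261 = 1304. Profit = 1233 − 1304 = -£71.
That loss of £71 beats the £1043 the firm would lose by shutting down; producing recovers £972 of fixed cost.

Profit = -£71 at Q = 9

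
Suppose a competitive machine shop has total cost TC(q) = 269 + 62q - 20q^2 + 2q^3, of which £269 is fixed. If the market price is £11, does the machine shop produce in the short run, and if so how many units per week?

Strip out fixed cost: VC = 62q - 20q^2 + 2q^3. Then AVC = 62 - 20q + 2q^2 and MC = 62 - 40q + 6q^2.
AVC hits its minimum where MC = AVC, at q = 5, giving min AVC = 62 - 20·5 + 2·5^2 = £12.
Since P = £11 < min AVC = £12, price fails to cover variable cost at any output.
The firm minimizes its loss by shutting down and losing only its fixed cost of £269.

Shut down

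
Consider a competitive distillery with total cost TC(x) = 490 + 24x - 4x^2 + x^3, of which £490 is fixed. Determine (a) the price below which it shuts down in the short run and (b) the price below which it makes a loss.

Shutdown price = £20; break-even price = £115

AVC = 24 - 4x + x^2; minimized at x = 2, giving min AVC = £20. That is the shutdown price.
ATC = 490/x + 24 - 4x + x^2. Setting dATC/dx = −490/x^2 − 4 + 2x = 0 gives x = 7 (since 2·7^3 − 4·7^2 = 490).
min ATC = 490/7 + 24 − 4·7 + 7^2 = £115. That is the break-even price.
Between these two prices the firm operates at a loss; above £115 it earns a profit.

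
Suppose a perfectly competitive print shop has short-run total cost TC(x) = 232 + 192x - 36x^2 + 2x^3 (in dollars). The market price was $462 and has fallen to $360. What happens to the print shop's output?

Output falls from 15 to 14

AVC = 192 - 36x + 2x^2, minimized at x = 9 where min AVC = $30. MC = 192 - 72x + 6x^2.
At P = $462 ≥ min AVC, set P = MC on the rising branch: x = 15.
At P = $360 ≥ min AVC, set P = MC: x = 14. The firm stays open but cuts output.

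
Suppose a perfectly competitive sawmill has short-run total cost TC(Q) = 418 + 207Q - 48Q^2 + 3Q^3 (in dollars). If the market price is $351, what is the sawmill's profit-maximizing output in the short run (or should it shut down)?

Produce at Q = 12

From TC, MC = TC'(Q) = 207 - 96Q + 9Q^2 and AVC = VC/Q = 207 - 48Q + 3Q^2.
AVC hits its minimum where MC = AVC, at Q = 8, giving min AVC = 207 - 48·8 + 3·8^2 = $15.
Since P = $351 ≥ min AVC = $15, price covers variable cost and the firm should produce.
Solving P = MC: -144 - 96Q + 9Q^2 = 0 ⇒ Q = -4/3 or 12. On the upward-sloping branch, Q* = 12.
Check: AVC at Q = 12 is $63 ≤ P, so revenue covers variable cost.
Profit = P·Q − TC = 351·12 − 1174 = $3038.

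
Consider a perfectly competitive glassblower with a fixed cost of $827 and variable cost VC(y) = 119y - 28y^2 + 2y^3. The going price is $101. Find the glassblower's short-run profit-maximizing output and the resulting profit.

Profit = -$179 at y = 9

AVC = 119 - 28y + 2y^2 has its minimum $21 at y = 7; price $101 clears that bar, so the firm operates.
MC = 119 - 56y + 6y^2. Setting P = MC and taking the root on the rising branch gives y* = 9.
TR = 101·9 = 909. TC = 827 + 261 = 1088. Profit = 909 − 1088 = -$179.
Shutting down would mean losing the fixed cost of $827, so operating at a loss of $179 is better by $648.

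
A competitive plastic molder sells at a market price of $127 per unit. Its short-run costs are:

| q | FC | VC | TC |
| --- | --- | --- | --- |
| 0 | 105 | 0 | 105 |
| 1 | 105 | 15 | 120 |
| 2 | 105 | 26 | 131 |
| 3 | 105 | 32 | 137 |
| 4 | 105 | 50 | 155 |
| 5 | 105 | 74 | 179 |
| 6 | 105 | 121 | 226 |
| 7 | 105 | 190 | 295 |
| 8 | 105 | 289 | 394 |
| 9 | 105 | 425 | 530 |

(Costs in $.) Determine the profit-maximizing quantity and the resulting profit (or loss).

Tabulate TR − TC: q=0: -105; q=1: 7; q=2: 123; q=3: 244; q=4: 353; q=5: 456; q=6: 536; q=7: 594; q=8: 622; q=9: 613.
Profit is maximized at q = 8. AVC there is 289/8 = $36.12 ≤ P, so producing beats shutting down (which would give -$105).

q = 8; profit = $622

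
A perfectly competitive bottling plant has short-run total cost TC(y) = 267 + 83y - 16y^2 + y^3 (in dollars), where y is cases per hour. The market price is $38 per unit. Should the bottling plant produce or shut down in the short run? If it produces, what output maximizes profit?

Produce at y = 9

Variable cost is VC = 83y - 16y^2 + y^3, so AVC = VC/y = 83 - 16y + y^2 and MC = dTC/dy = 83 - 32y + 3y^2.
The AVC parabola has its vertex at y = 16/2 = 8, where AVC = 83 - 16·8 + 8^2 = $19.
Since P = $38 ≥ min AVC = $19, price covers variable cost and the firm should produce.
P = MC gives 45 - 32y + 3y^2 = 0, with roots 5/3 and 9. Take the larger (rising MC): y* = 9.
Check: AVC at y = 9 is $20 ≤ P, so revenue covers variable cost.
Profit = P·y − TC = 38·9 − 447 = -$105, a loss, but smaller than the $267 fixed cost the firm would lose by shutting down.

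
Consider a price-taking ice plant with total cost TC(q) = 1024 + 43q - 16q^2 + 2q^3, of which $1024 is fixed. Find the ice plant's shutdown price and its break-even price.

Shutdown price = min AVC. AVC = 43 - 16q + 2q^2, with vertex at q = 4 and minimum $11.
ATC = 1024/q + 43 - 16q + 2q^2. Setting dATC/dq = −1024/q^2 − 16 + 4q = 0 gives q = 8 (since 4·8^3 − 16·8^2 = 1024).
min ATC = 1024/8 + 43 − 16·8 + 2·8^2 = $171. That is the break-even price.
For $11 ≤ P < $171 the firm produces at a loss; below $11 it shuts down.

Shutdown price = $11; break-even price = $171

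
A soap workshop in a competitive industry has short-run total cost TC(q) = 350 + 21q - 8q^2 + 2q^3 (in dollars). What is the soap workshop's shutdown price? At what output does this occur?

$13 per unit, at q = 2

The firm shuts down when price falls below the minimum of average variable cost. AVC = VC/q = 21 - 8q + 2q^2.
dAVC/dq = -8 + 4q = 0 gives q = 2. min AVC = 21 - 8·2 + 2·2^2 = 13.
So the shutdown price is $13.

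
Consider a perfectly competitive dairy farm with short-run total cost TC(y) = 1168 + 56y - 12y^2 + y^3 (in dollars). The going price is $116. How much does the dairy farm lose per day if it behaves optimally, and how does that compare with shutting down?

Profit = -$368 at y = 10

AVC = 56 - 12y + y^2 has its minimum $20 at y = 6; price $116 clears that bar, so the firm operates.
With MC = 56 - 24y + 3y^2, P = MC on the upward-sloping part at y* = 10.
TR = 116·10 = 1160. TC = 1168 + 360 = 1528. Profit = 1160 − 1528 = -$368.
Shutting down would mean losing the fixed cost of $1168, so operating at a loss of $368 is better by $800.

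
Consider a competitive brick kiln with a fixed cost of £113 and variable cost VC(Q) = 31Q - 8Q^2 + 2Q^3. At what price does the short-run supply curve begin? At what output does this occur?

£23 per unit, at Q = 2

Short-run supply begins at min AVC. From VC = 31Q - 8Q^2 + 2Q^3, AVC = 31 - 8Q + 2Q^2.
At the minimum of AVC, MC = AVC. MC = 31 - 16Q + 6Q^2; setting MC = AVC gives 4Q^2 - 8Q = 0, so Q = 2. min AVC = 23.
For P < £23 the firm produces nothing.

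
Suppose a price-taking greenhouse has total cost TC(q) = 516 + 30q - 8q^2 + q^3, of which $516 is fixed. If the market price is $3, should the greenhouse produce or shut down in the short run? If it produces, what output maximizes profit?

Shut down

Strip out fixed cost: VC = 30q - 8q^2 + q^3. Then AVC = 30 - 8q + q^2 and MC = 30 - 16q + 3q^2.
The AVC parabola has its vertex at q = 8/2 = 4, where AVC = 30 - 8·4 + 4^2 = $14.
With P < min AVC ($3 < $14), every unit sold adds to the loss.
Best response: produce nothing and absorb the $516 fixed cost.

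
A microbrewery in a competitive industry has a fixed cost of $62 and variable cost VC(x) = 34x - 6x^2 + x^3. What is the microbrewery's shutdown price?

Short-run supply begins at min AVC. From VC = 34x - 6x^2 + x^3, AVC = 34 - 6x + x^2.
At the minimum of AVC, MC = AVC. MC = 34 - 12x + 3x^2; setting MC = AVC gives 2x^2 - 6x = 0, so x = 3. min AVC = 25.
The firm shuts down for any P below $25.

$25 per unit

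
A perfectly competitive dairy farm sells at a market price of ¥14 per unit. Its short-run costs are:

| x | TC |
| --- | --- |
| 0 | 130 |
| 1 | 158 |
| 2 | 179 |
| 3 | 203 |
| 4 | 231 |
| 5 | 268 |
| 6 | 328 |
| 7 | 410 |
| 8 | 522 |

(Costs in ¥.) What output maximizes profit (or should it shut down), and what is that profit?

x = 0 (shut down); profit = -¥130

Profit at each row (π = 14x − TC): x=0: -130; x=1: -144; x=2: -151; x=3: -161; x=4: -175; x=5: -198; x=6: -244; x=7: -312; x=8: -410.
Profit is highest at x = 0. Equivalently, the lowest AVC in the table is 73/3 ≈ ¥24.33 at x = 3, and P = ¥14 falls below it — price never covers variable cost, so the firm shuts down and loses only its fixed cost.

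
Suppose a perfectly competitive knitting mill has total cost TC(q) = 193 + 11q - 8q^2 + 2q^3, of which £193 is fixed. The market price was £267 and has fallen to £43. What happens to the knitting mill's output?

AVC = 11 - 8q + 2q^2, minimized at q = 2 where min AVC = £3. MC = 11 - 16q + 6q^2.
With P = £267 above the shutdown price, P = MC gives q = 8.
At P = £43 ≥ min AVC, set P = MC: q = 4. The firm stays open but cuts output.

Output falls from 8 to 4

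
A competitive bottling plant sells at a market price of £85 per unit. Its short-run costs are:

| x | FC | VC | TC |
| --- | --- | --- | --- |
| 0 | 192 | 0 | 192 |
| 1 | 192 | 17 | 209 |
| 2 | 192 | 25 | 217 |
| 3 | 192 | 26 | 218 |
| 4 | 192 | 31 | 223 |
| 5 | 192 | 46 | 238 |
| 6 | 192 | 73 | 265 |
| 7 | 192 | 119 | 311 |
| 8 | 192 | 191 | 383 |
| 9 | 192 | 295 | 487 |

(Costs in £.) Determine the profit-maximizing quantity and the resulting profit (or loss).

Profit at each row (π = 85x − TC): x=0: -192; x=1: -124; x=2: -47; x=3: 37; x=4: 117; x=5: 187; x=6: 245; x=7: 284; x=8: 297; x=9: 278.
Profit is maximized at x = 8. AVC there is 191/8 = £23.88 ≤ P, so producing beats shutting down (which would give -£192).

x = 8; profit = £297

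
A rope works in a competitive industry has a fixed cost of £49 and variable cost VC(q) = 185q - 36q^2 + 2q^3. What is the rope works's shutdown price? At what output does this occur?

The shutdown price is the minimum of AVC. VC = 185q - 36q^2 + 2q^3, so AVC = 185 - 36q + 2q^2.
At the minimum of AVC, MC = AVC. MC = 185 - 72q + 6q^2; setting MC = AVC gives 4q^2 - 36q = 0, so q = 9. min AVC = 23.
The firm shuts down for any P below £23.

£23 per unit, at q = 9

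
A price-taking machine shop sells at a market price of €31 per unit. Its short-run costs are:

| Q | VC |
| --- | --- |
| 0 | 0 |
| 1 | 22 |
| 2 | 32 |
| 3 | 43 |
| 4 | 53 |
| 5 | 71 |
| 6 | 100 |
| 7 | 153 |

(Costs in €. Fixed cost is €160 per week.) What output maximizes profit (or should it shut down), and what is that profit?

Tabulate TR − TC: Q=0: -160; Q=1: -151; Q=2: -130; Q=3: -110; Q=4: -89; Q=5: -76; Q=6: -74; Q=7: -96.
Profit is maximized at Q = 6. AVC there is 100/6 = €16.67 ≤ P, so producing beats shutting down (which would give -€160).

Q = 6; profit = -€74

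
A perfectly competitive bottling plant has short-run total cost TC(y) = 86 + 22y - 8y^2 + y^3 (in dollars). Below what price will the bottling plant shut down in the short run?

$6 per unit

The shutdown price is the minimum of AVC. VC = 22y - 8y^2 + y^3, so AVC = 22 - 8y + y^2.
At the minimum of AVC, MC = AVC. MC = 22 - 16y + 3y^2; setting MC = AVC gives 2y^2 - 8y = 0, so y = 4. min AVC = 6.
For P < $6 the firm produces nothing.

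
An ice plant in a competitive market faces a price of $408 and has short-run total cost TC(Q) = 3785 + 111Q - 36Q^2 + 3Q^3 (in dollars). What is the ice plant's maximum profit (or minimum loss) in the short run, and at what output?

AVC = 111 - 36Q + 3Q^2 has its minimum $3 at Q = 6; price $408 clears that bar, so the firm operates.
MC = 111 - 72Q + 9Q^2. Setting P = MC and taking the root on the rising branch gives Q* = 11.
TR = 408·11 = 4488. TC = 3785 + 858 = 4643. Profit = 4488 − 4643 = -$155.
By producing, the firm covers all variable cost plus $3630 of fixed cost; shutting down would lose the full $3785.

Profit = -$155 at Q = 11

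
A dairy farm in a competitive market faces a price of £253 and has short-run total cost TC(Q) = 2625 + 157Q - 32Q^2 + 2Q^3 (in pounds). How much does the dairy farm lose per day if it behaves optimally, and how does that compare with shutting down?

AVC = 157 - 32Q + 2Q^2; min AVC = £29 at Q = 8. Since P = £253 ≥ min AVC, the firm produces.
MC = 157 - 64Q + 6Q^2. Setting P = MC and taking the root on the rising branch gives Q* = 12.
TR = 253·12 = 3036. TC = 2625 + 732 = 3357. Profit = 3036 − 3357 = -£321.
By producing, the firm covers all variable cost plus £2304 of fixed cost; shutting down would lose the full £2625.

Profit = -£321 at Q = 12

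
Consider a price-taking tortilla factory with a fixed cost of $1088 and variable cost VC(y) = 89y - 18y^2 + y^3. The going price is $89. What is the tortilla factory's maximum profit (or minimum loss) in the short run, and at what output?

Profit = -$224 at y = 12

AVC = 89 - 18y + y^2; min AVC = $8 at y = 9. Since P = $89 ≥ min AVC, the firm produces.
MC = 89 - 36y + 3y^2. Setting P = MC and taking the root on the rising branch gives y* = 12.
TR = 89·12 = 1068. TC = 1088 + 204 = 1292. Profit = 1068 − 1292 = -$224.
By producing, the firm covers all variable cost plus $864 of fixed cost; shutting down would lose the full $1088.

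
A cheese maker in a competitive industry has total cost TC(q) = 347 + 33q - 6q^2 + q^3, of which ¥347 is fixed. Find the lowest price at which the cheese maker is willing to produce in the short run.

¥24 per unit

The firm shuts down when price falls below the minimum of average variable cost. AVC = VC/q = 33 - 6q + q^2.
At the minimum of AVC, MC = AVC. MC = 33 - 12q + 3q^2; setting MC = AVC gives 2q^2 - 6q = 0, so q = 3. min AVC = 24.
So the shutdown price is ¥24.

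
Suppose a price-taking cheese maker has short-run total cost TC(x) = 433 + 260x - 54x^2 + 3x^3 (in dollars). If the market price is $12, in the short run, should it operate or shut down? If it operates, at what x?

Shut down

Variable cost is VC = 260x - 54x^2 + 3x^3, so AVC = VC/x = 260 - 54x + 3x^2 and MC = dTC/dx = 260 - 108x + 9x^2.
AVC hits its minimum where MC = AVC, at x = 9, giving min AVC = 260 - 54·9 + 3·9^2 = $17.
With P < min AVC ($12 < $17), every unit sold adds to the loss.
Shutting down limits the loss to fixed cost, $433.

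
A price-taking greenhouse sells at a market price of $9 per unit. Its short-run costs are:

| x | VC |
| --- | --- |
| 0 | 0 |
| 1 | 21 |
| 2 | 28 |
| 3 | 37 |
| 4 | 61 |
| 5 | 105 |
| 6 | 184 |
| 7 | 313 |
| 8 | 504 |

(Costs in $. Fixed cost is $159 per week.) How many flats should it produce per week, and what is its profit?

Profit at each row (π = 9x − TC): x=0: -159; x=1: -171; x=2: -169; x=3: -169; x=4: -184; x=5: -219; x=6: -289; x=7: -409; x=8: -591.
Profit is highest at x = 0. Equivalently, the lowest AVC in the table is 37/3 ≈ $12.33 at x = 3, and P = $9 falls below it — price never covers variable cost, so the firm shuts down and loses only its fixed cost.

x = 0 (shut down); profit = -$159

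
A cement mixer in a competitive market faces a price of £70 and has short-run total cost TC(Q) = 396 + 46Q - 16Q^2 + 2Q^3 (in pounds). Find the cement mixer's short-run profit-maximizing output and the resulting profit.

Profit = -£108 at Q = 6

AVC = 46 - 16Q + 2Q^2; min AVC = £14 at Q = 4. Since P = £70 ≥ min AVC, the firm produces.
With MC = 46 - 32Q + 6Q^2, P = MC on the upward-sloping part at Q* = 6.
TR = 70·6 = 420. TC = 396 + 132 = 528. Profit = 420 − 528 = -£108.
That loss of £108 beats the £396 the firm would lose by shutting down; producing recovers £288 of fixed cost.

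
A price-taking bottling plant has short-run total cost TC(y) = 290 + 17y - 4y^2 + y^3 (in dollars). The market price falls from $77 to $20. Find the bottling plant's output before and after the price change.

Output falls from 6 to 3

MC = 17 - 8y + 3y^2; the shutdown threshold is min AVC = $13 (at y = 2).
With P = $77 above the shutdown price, P = MC gives y = 6.
At P = $20 ≥ min AVC, set P = MC: y = 3. The firm stays open but cuts output.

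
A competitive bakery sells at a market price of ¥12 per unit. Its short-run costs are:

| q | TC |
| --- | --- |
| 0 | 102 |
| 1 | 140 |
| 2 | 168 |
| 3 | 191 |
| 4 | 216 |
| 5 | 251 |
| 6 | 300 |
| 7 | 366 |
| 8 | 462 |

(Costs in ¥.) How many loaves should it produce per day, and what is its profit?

q = 0 (shut down); profit = -¥102

Tabulate TR − TC: q=0: -102; q=1: -128; q=2: -144; q=3: -155; q=4: -168; q=5: -191; q=6: -228; q=7: -282; q=8: -366.
Profit is highest at q = 0. Equivalently, the lowest AVC in the table is 114/4 ≈ ¥28.50 at q = 4, and P = ¥12 falls below it — price never covers variable cost, so the firm shuts down and loses only its fixed cost.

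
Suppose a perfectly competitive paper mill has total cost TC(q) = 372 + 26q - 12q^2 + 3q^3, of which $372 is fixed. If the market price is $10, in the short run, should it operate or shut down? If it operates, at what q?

From TC, MC = TC'(q) = 26 - 24q + 9q^2 and AVC = VC/q = 26 - 12q + 3q^2.
The AVC parabola has its vertex at q = 12/6 = 2, where AVC = 26 - 12·2 + 3·2^2 = $14.
Since P = $10 < min AVC = $14, price fails to cover variable cost at any output.
Shutting down limits the loss to fixed cost, $372.

Shut down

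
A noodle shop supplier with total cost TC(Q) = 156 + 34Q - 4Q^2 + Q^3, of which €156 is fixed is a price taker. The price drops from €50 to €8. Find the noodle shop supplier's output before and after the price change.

Output falls from 4 to 0 (the firm shuts down)

AVC = 34 - 4Q + Q^2, minimized at Q = 2 where min AVC = €30. MC = 34 - 8Q + 3Q^2.
At P = €50 ≥ min AVC, set P = MC on the rising branch: Q = 4.
At P = €8 < min AVC = €30, price no longer covers variable cost at any output, so the firm shuts down: Q = 0.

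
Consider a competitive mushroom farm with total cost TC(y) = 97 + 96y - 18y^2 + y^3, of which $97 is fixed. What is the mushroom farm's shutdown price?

$15 per unit

The shutdown price is the minimum of AVC. VC = 96y - 18y^2 + y^3, so AVC = 96 - 18y + y^2.
At the minimum of AVC, MC = AVC. MC = 96 - 36y + 3y^2; setting MC = AVC gives 2y^2 - 18y = 0, so y = 9. min AVC = 15.
For P < $15 the firm produces nothing.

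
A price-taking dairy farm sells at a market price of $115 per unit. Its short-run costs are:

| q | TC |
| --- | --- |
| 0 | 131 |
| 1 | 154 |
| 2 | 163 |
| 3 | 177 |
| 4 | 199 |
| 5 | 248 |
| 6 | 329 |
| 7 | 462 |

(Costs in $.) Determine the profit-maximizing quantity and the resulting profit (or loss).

Compute π = P·q − TC at each output: q=0: -131; q=1: -39; q=2: 67; q=3: 168; q=4: 261; q=5: 327; q=6: 361; q=7: 343.
Profit is maximized at q = 6. AVC there is 198/6 = $33 ≤ P, so producing beats shutting down (which would give -$131).

q = 6; profit = $361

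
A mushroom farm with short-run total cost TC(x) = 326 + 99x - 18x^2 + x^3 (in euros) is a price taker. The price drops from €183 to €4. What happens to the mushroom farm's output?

Output falls from 14 to 0 (the firm shuts down)

AVC = 99 - 18x + x^2, minimized at x = 9 where min AVC = €18. MC = 99 - 36x + 3x^2.
With P = €183 above the shutdown price, P = MC gives x = 14.
At P = €4 < min AVC = €18, price no longer covers variable cost at any output, so the firm shuts down: x = 0.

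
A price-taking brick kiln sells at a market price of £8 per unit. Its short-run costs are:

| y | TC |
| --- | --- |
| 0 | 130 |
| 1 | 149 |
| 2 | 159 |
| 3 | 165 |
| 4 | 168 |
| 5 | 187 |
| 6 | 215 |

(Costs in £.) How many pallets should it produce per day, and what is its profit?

Tabulate TR − TC: y=0: -130; y=1: -141; y=2: -143; y=3: -141; y=4: -136; y=5: -147; y=6: -167.
Profit is highest at y = 0. Equivalently, the lowest AVC in the table is 38/4 ≈ £9.50 at y = 4, and P = £8 falls below it — price never covers variable cost, so the firm shuts down and loses only its fixed cost.

y = 0 (shut down); profit = -£130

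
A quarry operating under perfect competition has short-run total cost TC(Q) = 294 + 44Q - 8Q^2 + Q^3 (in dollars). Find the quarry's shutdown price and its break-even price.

AVC = 44 - 8Q + Q^2; minimized at Q = 4, giving min AVC = $28. That is the shutdown price.
ATC = 294/Q + 44 - 8Q + Q^2. Setting dATC/dQ = −294/Q^2 − 8 + 2Q = 0 gives Q = 7 (since 2·7^3 − 8·7^2 = 294).
min ATC = 294/7 + 44 − 8·7 + 7^2 = $79. That is the break-even price.
For $28 ≤ P < $79 the firm produces at a loss; below $28 it shuts down.

Shutdown price = $28; break-even price = $79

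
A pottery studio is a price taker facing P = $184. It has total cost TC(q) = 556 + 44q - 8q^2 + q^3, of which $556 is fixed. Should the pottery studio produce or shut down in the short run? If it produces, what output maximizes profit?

From TC, MC = TC'(q) = 44 - 16q + 3q^2 and AVC = VC/q = 44 - 8q + q^2.
AVC hits its minimum where MC = AVC, at q = 4, giving min AVC = 44 - 8·4 + 4^2 = $28.
P = $184 exceeds min AVC = $28, so the firm stays open.
Solving P = MC: -140 - 16q + 3q^2 = 0 ⇒ q = -14/3 or 10. On the upward-sloping branch, q* = 10.
Check: AVC at q = 10 is $64 ≤ P, so revenue covers variable cost.
Profit = P·q − TC = 184·10 − 1196 = $644.

Produce at q = 10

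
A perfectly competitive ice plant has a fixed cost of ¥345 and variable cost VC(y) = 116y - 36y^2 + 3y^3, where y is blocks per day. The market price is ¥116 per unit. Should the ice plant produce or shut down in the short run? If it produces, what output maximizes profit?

Produce at y = 8

From TC, MC = TC'(y) = 116 - 72y + 9y^2 and AVC = VC/y = 116 - 36y + 3y^2.
The AVC parabola has its vertex at y = 36/6 = 6, where AVC = 116 - 36·6 + 3·6^2 = ¥8.
P = ¥116 exceeds min AVC = ¥8, so the firm stays open.
Solving P = MC: -72y + 9y^2 = 0 ⇒ y = 0 or 8. On the upward-sloping branch, y* = 8.
Check: AVC at y = 8 is ¥20 ≤ P, so revenue covers variable cost.
Profit = P·y − TC = 116·8 − 505 = ¥423.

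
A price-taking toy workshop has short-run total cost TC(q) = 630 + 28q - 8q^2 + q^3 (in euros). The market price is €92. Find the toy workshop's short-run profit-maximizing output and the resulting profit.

Profit = -€118 at q = 8

AVC = 28 - 8q + q^2; min AVC = €12 at q = 4. Since P = €92 ≥ min AVC, the firm produces.
With MC = 28 - 16q + 3q^2, P = MC on the upward-sloping part at q* = 8.
TR = 92·8 = 736. TC = 630 + 224 = 854. Profit = 736 − 854 = -€118.
That loss of €118 beats the €630 the firm would lose by shutting down; producing recovers €512 of fixed cost.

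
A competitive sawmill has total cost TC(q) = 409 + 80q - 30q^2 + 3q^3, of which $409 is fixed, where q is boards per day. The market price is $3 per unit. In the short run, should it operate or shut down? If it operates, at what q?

From TC, MC = TC'(q) = 80 - 60q + 9q^2 and AVC = VC/q = 80 - 30q + 3q^2.
AVC is minimized where dAVC/dq = -30 + 6q = 0, at q = 5; min AVC = 80 - 30·5 + 3·5^2 = $5.
With P < min AVC ($3 < $5), every unit sold adds to the loss.
The firm minimizes its loss by shutting down and losing only its fixed cost of $409.

Shut down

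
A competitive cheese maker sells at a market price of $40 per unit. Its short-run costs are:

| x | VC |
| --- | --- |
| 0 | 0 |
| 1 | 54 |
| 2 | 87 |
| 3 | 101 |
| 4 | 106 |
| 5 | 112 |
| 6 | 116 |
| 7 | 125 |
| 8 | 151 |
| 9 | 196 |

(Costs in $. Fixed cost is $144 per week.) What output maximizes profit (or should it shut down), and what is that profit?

x = 8; profit = $25

Tabulate TR − TC: x=0: -144; x=1: -158; x=2: -151; x=3: -125; x=4: -90; x=5: -56; x=6: -20; x=7: 11; x=8: 25; x=9: 20.
Profit is maximized at x = 8. AVC there is 151/8 = $18.88 ≤ P, so producing beats shutting down (which would give -$144).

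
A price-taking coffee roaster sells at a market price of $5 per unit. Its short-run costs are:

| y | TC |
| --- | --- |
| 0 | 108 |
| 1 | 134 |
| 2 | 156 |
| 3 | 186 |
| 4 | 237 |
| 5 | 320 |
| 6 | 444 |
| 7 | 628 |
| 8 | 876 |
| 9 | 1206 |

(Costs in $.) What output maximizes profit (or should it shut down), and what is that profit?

Tabulate TR − TC: y=0: -108; y=1: -129; y=2: -146; y=3: -171; y=4: -217; y=5: -295; y=6: -414; y=7: -593; y=8: -836; y=9: -1161.
Profit is highest at y = 0. Equivalently, the lowest AVC in the table is 48/2 ≈ $24 at y = 2, and P = $5 falls below it — price never covers variable cost, so the firm shuts down and loses only its fixed cost.

y = 0 (shut down); profit = -$108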